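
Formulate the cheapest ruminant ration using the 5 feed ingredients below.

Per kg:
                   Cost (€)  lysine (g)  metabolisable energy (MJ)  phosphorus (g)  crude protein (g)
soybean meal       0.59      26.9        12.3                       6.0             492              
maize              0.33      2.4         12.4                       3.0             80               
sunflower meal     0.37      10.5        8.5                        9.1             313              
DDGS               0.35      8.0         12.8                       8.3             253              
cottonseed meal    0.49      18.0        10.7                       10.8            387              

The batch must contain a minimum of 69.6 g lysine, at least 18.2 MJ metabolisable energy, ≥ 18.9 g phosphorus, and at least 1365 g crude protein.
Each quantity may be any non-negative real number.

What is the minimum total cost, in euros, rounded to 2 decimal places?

Let x1 = kg of soybean meal, x2 = kg of maize, x3 = kg of sunflower meal, x4 = kg of DDGS, x5 = kg of cottonseed meal.
min 0.59x1 + 0.33x2 + 0.37x3 + 0.35x4 + 0.49x5 subject to:
  26.9x1 + 2.4x2 + 10.5x3 + 8x4 + 18x5 ≥ 69.6   (lysine)
  12.3x1 + 12.4x2 + 8.5x3 + 12.8x4 + 10.7x5 ≥ 18.2   (metabolisable energy)
  6x1 + 3x2 + 9.1x3 + 8.3x4 + 10.8x5 ≥ 18.9   (phosphorus)
  492x1 + 80x2 + 313x3 + 253x4 + 387x5 ≥ 1365   (crude protein)
  x1, x2, x3, x4, x5 ≥ 0.
At the optimum only soybean meal, sunflower meal are positive (maize, DDGS, cottonseed meal = 0). There the lysine and crude protein constraints are tight.
So soybean meal = 2.29 kg, sunflower meal = 0.7608 kg.
Cost = 0.59·2.29 + 0.37·0.7608 = 1.6326.

€1.63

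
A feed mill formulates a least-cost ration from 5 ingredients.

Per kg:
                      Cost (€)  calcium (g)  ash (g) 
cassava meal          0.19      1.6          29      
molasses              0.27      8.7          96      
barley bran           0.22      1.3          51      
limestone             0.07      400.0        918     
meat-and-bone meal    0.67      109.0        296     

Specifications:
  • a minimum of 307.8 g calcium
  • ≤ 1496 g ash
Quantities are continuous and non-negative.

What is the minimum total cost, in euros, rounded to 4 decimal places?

€0.0539

Let x1 = kg of cassava meal, x2 = kg of molasses, x3 = kg of barley bran, x4 = kg of limestone, x5 = kg of meat-and-bone meal.
min 0.19x1 + 0.27x2 + 0.22x3 + 0.07x4 + 0.67x5 s.t.:
  1.6x1 + 8.7x2 + 1.3x3 + 400x4 + 109x5 ≥ 307.8   (calcium)
  29x1 + 96x2 + 51x3 + 918x4 + 296x5 ≤ 1496   (ash)
  x1, x2, x3, x4, x5 ≥ 0.
The cheapest feasible vertex uses only limestone; cassava meal, molasses, barley bran, meat-and-bone meal are not used. Binding constraint: calcium.
Optimal quantities: limestone = 0.7695 kg.
Objective = 0.07·0.7695 = 0.053865.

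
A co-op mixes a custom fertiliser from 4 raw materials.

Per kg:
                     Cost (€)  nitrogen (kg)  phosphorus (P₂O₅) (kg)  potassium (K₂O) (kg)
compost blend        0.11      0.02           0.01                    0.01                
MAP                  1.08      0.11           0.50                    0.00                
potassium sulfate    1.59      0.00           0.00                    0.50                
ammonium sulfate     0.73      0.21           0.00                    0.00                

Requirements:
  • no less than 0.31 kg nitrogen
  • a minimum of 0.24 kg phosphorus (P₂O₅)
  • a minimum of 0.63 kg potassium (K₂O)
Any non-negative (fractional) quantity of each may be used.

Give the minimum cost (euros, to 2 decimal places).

Let x1 = kg of compost blend, x2 = kg of MAP, x3 = kg of potassium sulfate, x4 = kg of ammonium sulfate.
Minimise 0.11x1 + 1.08x2 + 1.59x3 + 0.73x4 with:
  0.02x1 + 0.11x2 + 0.21x4 ≥ 0.31   (nitrogen)
  0.01x1 + 0.5x2 ≥ 0.24   (phosphorus (P₂O₅))
  0.01x1 + 0.5x3 ≥ 0.63   (potassium (K₂O))
  x1, x2, x3, x4 ≥ 0.
The minimum-cost mix takes nothing from ammonium sulfate — only compost blend, MAP, potassium sulfate. The nitrogen, phosphorus (P₂O₅), potassium (K₂O) requirements are met with equality.
So compost blend = 14.45 kg, MAP = 0.191 kg, potassium sulfate = 0.971 kg.
Total cost: 0.11·14.45 + 1.08·0.191 + 1.59·0.971 = 3.3397.

€3.34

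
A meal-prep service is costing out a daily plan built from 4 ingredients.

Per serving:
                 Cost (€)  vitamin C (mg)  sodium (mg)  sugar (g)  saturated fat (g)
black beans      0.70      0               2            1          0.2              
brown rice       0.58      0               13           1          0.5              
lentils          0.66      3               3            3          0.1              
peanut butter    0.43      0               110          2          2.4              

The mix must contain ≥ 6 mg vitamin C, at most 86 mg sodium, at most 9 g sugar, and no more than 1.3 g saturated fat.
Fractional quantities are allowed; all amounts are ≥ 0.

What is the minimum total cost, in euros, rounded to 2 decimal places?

€1.32

Let x1 = servings of black beans, x2 = servings of brown rice, x3 = servings of lentils, x4 = servings of peanut butter.
Minimize 0.7x1 + 0.58x2 + 0.66x3 + 0.43x4 with:
  3x3 ≥ 6   (vitamin C)
  2x1 + 13x2 + 3x3 + 110x4 ≤ 86   (sodium)
  1x1 + 1x2 + 3x3 + 2x4 ≤ 9   (sugar)
  0.2x1 + 0.5x2 + 0.1x3 + 2.4x4 ≤ 1.3   (saturated fat)
  x1, x2, x3, x4 ≥ 0.
The minimum-cost mix takes nothing from black beans, brown rice, peanut butter — only lentils. There the vitamin C constraint is tight.
That vertex is x3 = 2.
Objective = 0.66·2 = 1.3200.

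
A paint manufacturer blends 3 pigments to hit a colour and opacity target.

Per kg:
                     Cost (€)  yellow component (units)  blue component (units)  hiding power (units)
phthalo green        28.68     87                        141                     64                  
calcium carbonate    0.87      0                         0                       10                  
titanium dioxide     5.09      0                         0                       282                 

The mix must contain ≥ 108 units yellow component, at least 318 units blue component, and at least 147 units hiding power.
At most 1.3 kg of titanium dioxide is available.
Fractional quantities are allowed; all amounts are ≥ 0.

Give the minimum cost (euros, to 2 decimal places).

Let x1 = kg of phthalo green, x2 = kg of calcium carbonate, x3 = kg of titanium dioxide.
Minimize 28.68x1 + 0.87x2 + 5.09x3 with:
  87x1 ≥ 108   (yellow component)
  141x1 ≥ 318   (blue component)
  64x1 + 10x2 + 282x3 ≥ 147   (hiding power)
  x3 ≤ 1.3
  x1, x2, x3 ≥ 0.
The minimum-cost mix takes nothing from calcium carbonate — only phthalo green, titanium dioxide. There the blue component and hiding power constraints are tight.
That vertex is x1 = 2.2553, x3 = 0.0094311.
Objective = 28.68·2.2553 + 5.09·0.0094311 = 64.7300.

€64.73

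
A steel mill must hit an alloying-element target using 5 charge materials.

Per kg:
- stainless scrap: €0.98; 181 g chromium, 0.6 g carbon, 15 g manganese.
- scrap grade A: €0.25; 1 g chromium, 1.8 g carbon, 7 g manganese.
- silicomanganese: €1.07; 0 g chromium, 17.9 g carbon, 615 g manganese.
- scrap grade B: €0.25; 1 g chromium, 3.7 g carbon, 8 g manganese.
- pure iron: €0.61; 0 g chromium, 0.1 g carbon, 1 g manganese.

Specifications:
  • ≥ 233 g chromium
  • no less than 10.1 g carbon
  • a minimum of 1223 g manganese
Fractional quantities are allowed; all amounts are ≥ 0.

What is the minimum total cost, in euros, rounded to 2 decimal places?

Let x1 = kg of stainless scrap, x2 = kg of scrap grade A, x3 = kg of silicomanganese, x4 = kg of scrap grade B, x5 = kg of pure iron.
min 0.98x1 + 0.25x2 + 1.07x3 + 0.25x4 + 0.61x5 subject to:
  181x1 + 1x2 + 1x4 ≥ 233   (chromium)
  0.6x1 + 1.8x2 + 17.9x3 + 3.7x4 + 0.1x5 ≥ 10.1   (carbon)
  15x1 + 7x2 + 615x3 + 8x4 + 1x5 ≥ 1223   (manganese)
  x1, x2, x3, x4, x5 ≥ 0.
At the optimum only stainless scrap, silicomanganese are positive (scrap grade A, scrap grade B, pure iron = 0). Binding constraints: chromium and manganese.
Solving gives x1 = 1.287, x3 = 1.957.
Objective = 0.98·1.287 + 1.07·1.957 = 3.3553.

€3.36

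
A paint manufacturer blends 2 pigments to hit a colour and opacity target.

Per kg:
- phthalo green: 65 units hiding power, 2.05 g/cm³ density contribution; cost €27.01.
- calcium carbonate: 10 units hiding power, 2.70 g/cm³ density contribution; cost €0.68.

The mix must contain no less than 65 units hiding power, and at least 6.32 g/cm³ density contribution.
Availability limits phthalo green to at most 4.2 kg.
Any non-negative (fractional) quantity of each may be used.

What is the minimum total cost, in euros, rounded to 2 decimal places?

€4.42

Let x1 = kg of phthalo green, x2 = kg of calcium carbonate.
min 27.01x1 + 0.68x2 with:
  65x1 + 10x2 ≥ 65   (hiding power)
  2.05x1 + 2.7x2 ≥ 6.32   (density contribution)
  x1 ≤ 4.2
  x1, x2 ≥ 0.
The minimum-cost mix takes nothing from phthalo green — only calcium carbonate. There the hiding power constraint is tight.
Solving gives x2 = 6.5.
Total cost: 0.68·6.5 = 4.4200.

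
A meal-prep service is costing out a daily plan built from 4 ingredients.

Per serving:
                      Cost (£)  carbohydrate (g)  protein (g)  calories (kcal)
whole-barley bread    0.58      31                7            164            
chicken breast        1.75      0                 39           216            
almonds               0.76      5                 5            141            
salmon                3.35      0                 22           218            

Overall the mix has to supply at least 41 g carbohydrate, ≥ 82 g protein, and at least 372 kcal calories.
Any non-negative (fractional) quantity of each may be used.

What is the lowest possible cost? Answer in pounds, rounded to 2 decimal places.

This is a linear program. Let x1 = servings of whole-barley bread, x2 = servings of chicken breast, x3 = servings of almonds, x4 = servings of salmon.
Minimise 0.58x1 + 1.75x2 + 0.76x3 + 3.35x4 with:
  31x1 + 5x3 ≥ 41   (carbohydrate)
  7x1 + 39x2 + 5x3 + 22x4 ≥ 82   (protein)
  164x1 + 216x2 + 141x3 + 218x4 ≥ 372   (calories)
  x1, x2, x3, x4 ≥ 0.
The optimal basis is {whole-barley bread, chicken breast}; almonds, salmon drop out. Binding constraints: carbohydrate and protein.
Optimal quantities: whole-barley bread = 1.323 servings, chicken breast = 1.865 servings.
Hence cost = 0.58·1.323 + 1.75·1.865 = £4.0311.

£4.03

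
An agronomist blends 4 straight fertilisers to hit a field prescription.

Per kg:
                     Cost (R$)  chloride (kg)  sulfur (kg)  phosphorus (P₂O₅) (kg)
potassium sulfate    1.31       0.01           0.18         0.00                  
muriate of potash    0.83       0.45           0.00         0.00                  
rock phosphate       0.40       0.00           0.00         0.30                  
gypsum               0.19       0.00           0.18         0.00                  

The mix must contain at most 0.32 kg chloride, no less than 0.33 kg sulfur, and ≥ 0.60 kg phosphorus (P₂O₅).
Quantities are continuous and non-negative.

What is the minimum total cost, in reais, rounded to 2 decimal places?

Set it up as a linear program. Let x1 = kg of potassium sulfate, x2 = kg of muriate of potash, x3 = kg of rock phosphate, x4 = kg of gypsum.
min 1.31x1 + 0.83x2 + 0.4x3 + 0.19x4 with:
  0.01x1 + 0.45x2 ≤ 0.32   (chloride)
  0.18x1 + 0.18x4 ≥ 0.33   (sulfur)
  0.3x3 ≥ 0.6   (phosphorus (P₂O₅))
  x1, x2, x3, x4 ≥ 0.
At the optimum only rock phosphate, gypsum are positive (potassium sulfate, muriate of potash = 0). There the sulfur and phosphorus (P₂O₅) constraints are tight.
Solving gives x3 = 2, x4 = 1.833.
Cost = 0.4·2 + 0.19·1.833 = 1.1483.

R$1.15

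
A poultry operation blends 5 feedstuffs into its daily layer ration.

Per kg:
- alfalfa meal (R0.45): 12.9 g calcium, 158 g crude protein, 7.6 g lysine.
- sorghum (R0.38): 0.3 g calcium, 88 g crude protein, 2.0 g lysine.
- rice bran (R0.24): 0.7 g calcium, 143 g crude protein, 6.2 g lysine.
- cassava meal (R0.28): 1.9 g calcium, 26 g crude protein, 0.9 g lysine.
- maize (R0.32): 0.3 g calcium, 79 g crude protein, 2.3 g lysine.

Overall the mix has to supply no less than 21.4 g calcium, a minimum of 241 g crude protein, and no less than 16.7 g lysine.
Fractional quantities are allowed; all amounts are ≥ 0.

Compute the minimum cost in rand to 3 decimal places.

R0.899

Set it up as a linear program. Let x1 = kg of alfalfa meal, x2 = kg of sorghum, x3 = kg of rice bran, x4 = kg of cassava meal, x5 = kg of maize.
Minimise 0.45x1 + 0.38x2 + 0.24x3 + 0.28x4 + 0.32x5 s.t.:
  12.9x1 + 0.3x2 + 0.7x3 + 1.9x4 + 0.3x5 ≥ 21.4   (calcium)
  158x1 + 88x2 + 143x3 + 26x4 + 79x5 ≥ 241   (crude protein)
  7.6x1 + 2x2 + 6.2x3 + 0.9x4 + 2.3x5 ≥ 16.7   (lysine)
  x1, x2, x3, x4, x5 ≥ 0.
The cheapest feasible vertex uses only alfalfa meal, rice bran; sorghum, cassava meal, maize are not used. There the calcium and lysine constraints are tight.
Solving gives x1 = 1.621, x3 = 0.7071.
Cost = 0.45·1.621 + 0.24·0.7071 = 0.89915.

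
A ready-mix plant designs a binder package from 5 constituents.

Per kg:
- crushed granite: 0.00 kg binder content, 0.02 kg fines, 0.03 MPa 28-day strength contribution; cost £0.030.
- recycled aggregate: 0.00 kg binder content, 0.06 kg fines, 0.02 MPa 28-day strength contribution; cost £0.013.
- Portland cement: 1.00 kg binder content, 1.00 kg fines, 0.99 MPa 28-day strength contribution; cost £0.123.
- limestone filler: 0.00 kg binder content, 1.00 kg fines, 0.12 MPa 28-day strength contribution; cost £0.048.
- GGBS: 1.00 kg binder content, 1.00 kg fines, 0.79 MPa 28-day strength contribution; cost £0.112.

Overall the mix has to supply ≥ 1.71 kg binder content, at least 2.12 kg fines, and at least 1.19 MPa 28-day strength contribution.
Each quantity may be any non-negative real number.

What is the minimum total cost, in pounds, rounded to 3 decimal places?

£0.211

Treat it as an LP. Let x1 = kg of crushed granite, x2 = kg of recycled aggregate, x3 = kg of Portland cement, x4 = kg of limestone filler, x5 = kg of GGBS.
Minimize 0.03x1 + 0.013x2 + 0.123x3 + 0.048x4 + 0.112x5 with:
  1x3 + 1x5 ≥ 1.71   (binder content)
  0.02x1 + 0.06x2 + 1x3 + 1x4 + 1x5 ≥ 2.12   (fines)
  0.03x1 + 0.02x2 + 0.99x3 + 0.12x4 + 0.79x5 ≥ 1.19   (28-day strength contribution)
  x1, x2, x3, x4, x5 ≥ 0.
The cheapest feasible vertex uses only limestone filler, GGBS; crushed granite, recycled aggregate, Portland cement are not used. There the binder content and fines constraints are tight.
Solving gives x4 = 0.41, x5 = 1.71.
Objective = 0.048·0.41 + 0.112·1.71 = 0.21120.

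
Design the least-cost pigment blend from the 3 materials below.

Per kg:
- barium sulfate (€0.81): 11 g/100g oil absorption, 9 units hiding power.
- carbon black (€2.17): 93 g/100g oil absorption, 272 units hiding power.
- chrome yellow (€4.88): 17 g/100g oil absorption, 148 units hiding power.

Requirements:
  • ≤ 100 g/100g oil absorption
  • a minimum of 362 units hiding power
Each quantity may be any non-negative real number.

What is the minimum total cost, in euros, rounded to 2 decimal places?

€5.51

Set it up as a linear program. Let x1 = kg of barium sulfate, x2 = kg of carbon black, x3 = kg of chrome yellow.
Minimise 0.81x1 + 2.17x2 + 4.88x3 s.t.:
  11x1 + 93x2 + 17x3 ≤ 100   (oil absorption)
  9x1 + 272x2 + 148x3 ≥ 362   (hiding power)
  x1, x2, x3 ≥ 0.
At the optimum only carbon black, chrome yellow are positive (barium sulfate = 0). Binding constraints: oil absorption and hiding power.
Optimal quantities: carbon black = 0.94595 kg, chrome yellow = 0.70744 kg.
Total cost: 2.17·0.94595 + 4.88·0.70744 = 5.50502.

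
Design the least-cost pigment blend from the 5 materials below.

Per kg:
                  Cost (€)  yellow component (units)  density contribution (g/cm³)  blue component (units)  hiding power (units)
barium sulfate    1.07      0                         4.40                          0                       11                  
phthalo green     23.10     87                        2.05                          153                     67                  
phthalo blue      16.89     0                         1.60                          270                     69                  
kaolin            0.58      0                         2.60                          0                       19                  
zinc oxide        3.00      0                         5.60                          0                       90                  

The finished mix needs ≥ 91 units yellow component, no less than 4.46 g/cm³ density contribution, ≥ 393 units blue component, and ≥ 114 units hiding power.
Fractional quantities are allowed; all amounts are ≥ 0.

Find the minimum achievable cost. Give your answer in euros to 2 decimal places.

Let x1 = kg of barium sulfate, x2 = kg of phthalo green, x3 = kg of phthalo blue, x4 = kg of kaolin, x5 = kg of zinc oxide.
Minimize 1.07x1 + 23.1x2 + 16.89x3 + 0.58x4 + 3x5 subject to:
  87x2 ≥ 91   (yellow component)
  4.4x1 + 2.05x2 + 1.6x3 + 2.6x4 + 5.6x5 ≥ 4.46   (density contribution)
  153x2 + 270x3 ≥ 393   (blue component)
  11x1 + 67x2 + 69x3 + 19x4 + 90x5 ≥ 114   (hiding power)
  x1, x2, x3, x4, x5 ≥ 0.
The optimal basis is {phthalo green, phthalo blue, kaolin}; barium sulfate, zinc oxide drop out. The yellow component, density contribution, blue component requirements are met with equality.
Solving gives x2 = 1.046, x3 = 0.8628, x4 = 0.3597.
Total cost: 23.1·1.046 + 16.89·0.8628 + 0.58·0.3597 = 38.9439.

€38.94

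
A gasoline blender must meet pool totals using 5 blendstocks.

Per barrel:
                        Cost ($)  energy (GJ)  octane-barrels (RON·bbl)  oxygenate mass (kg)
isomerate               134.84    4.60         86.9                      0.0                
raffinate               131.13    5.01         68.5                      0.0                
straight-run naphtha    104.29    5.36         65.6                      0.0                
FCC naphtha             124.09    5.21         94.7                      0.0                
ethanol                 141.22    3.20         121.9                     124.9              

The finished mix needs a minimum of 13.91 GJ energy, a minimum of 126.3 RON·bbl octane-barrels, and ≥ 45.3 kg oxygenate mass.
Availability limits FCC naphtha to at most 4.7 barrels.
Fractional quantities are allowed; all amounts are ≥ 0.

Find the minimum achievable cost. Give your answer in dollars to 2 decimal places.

Treat it as an LP. Let x1 = barrels of isomerate, x2 = barrels of raffinate, x3 = barrels of straight-run naphtha, x4 = barrels of FCC naphtha, x5 = barrels of ethanol.
min 134.84x1 + 131.13x2 + 104.29x3 + 124.09x4 + 141.22x5 subject to:
  4.6x1 + 5.01x2 + 5.36x3 + 5.21x4 + 3.2x5 ≥ 13.91   (energy)
  86.9x1 + 68.5x2 + 65.6x3 + 94.7x4 + 121.9x5 ≥ 126.3   (octane-barrels)
  124.9x5 ≥ 45.3   (oxygenate mass)
  x4 ≤ 4.7
  x1, x2, x3, x4, x5 ≥ 0.
The minimum-cost mix takes nothing from isomerate, raffinate, FCC naphtha — only straight-run naphtha, ethanol. Binding constraints: energy and oxygenate mass.
Solving gives x3 = 2.37862, x5 = 0.36269.
Hence cost = 104.29·2.37862 + 141.22·0.36269 = $299.2854.

$299.29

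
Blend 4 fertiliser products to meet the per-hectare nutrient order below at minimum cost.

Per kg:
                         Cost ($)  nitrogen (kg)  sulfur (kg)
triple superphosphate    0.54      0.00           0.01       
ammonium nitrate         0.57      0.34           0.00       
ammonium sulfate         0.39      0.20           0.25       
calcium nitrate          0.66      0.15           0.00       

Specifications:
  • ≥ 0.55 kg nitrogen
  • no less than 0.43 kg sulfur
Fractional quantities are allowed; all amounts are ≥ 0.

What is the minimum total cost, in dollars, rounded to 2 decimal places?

Let x1 = kg of triple superphosphate, x2 = kg of ammonium nitrate, x3 = kg of ammonium sulfate, x4 = kg of calcium nitrate.
Minimize 0.54x1 + 0.57x2 + 0.39x3 + 0.66x4 s.t.:
  0.34x2 + 0.2x3 + 0.15x4 ≥ 0.55   (nitrogen)
  0.01x1 + 0.25x3 ≥ 0.43   (sulfur)
  x1, x2, x3, x4 ≥ 0.
At the optimum only ammonium nitrate, ammonium sulfate are positive (triple superphosphate, calcium nitrate = 0). Binding constraints: nitrogen and sulfur.
Solving gives x2 = 0.6059, x3 = 1.72.
Cost = 0.57·0.6059 + 0.39·1.72 = 1.0162.

$1.02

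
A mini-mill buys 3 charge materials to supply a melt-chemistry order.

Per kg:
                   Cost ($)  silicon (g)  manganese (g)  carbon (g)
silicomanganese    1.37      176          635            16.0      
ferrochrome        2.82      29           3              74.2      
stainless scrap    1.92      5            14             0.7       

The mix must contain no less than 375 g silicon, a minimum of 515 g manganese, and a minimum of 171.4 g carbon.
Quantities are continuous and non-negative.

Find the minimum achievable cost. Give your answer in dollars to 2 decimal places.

This is a linear program. Let x1 = kg of silicomanganese, x2 = kg of ferrochrome, x3 = kg of stainless scrap.
Minimize 1.37x1 + 2.82x2 + 1.92x3 s.t.:
  176x1 + 29x2 + 5x3 ≥ 375   (silicon)
  635x1 + 3x2 + 14x3 ≥ 515   (manganese)
  16x1 + 74.2x2 + 0.7x3 ≥ 171.4   (carbon)
  x1, x2, x3 ≥ 0.
The optimal basis is {silicomanganese, ferrochrome}; stainless scrap drops out. Binding constraints: silicon and carbon.
Optimal quantities: silicomanganese = 1.815 kg, ferrochrome = 1.919 kg.
Cost = 1.37·1.815 + 2.82·1.919 = 7.8981.

$7.90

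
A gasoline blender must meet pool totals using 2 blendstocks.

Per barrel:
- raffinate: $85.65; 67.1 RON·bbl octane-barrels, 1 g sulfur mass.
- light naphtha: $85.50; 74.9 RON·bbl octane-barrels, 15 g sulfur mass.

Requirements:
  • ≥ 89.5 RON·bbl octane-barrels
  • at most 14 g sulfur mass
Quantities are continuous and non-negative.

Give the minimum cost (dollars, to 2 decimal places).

Let x1 = barrels of raffinate, x2 = barrels of light naphtha.
Minimize 85.65x1 + 85.5x2 subject to:
  67.1x1 + 74.9x2 ≥ 89.5   (octane-barrels)
  1x1 + 15x2 ≤ 14   (sulfur mass)
  x1, x2 ≥ 0.
Both inputs are positive at the optimum. The octane-barrels and sulfur mass requirements are met with equality.
Optimal quantities: raffinate = 0.3155 barrels, light naphtha = 0.9123 barrels.
Objective = 85.65·0.3155 + 85.5·0.9123 = 105.0242.

$105.02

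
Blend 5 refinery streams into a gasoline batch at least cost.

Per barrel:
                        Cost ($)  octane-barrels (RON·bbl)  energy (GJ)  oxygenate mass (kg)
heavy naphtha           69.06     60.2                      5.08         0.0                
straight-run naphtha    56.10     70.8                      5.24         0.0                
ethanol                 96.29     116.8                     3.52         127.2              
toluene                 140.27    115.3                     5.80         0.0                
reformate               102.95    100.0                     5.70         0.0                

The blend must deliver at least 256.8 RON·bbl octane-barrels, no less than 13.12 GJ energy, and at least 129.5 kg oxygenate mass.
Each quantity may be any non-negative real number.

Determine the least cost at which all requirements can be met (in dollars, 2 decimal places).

$207.29

Set it up as a linear program. Let x1 = barrels of heavy naphtha, x2 = barrels of straight-run naphtha, x3 = barrels of ethanol, x4 = barrels of toluene, x5 = barrels of reformate.
Minimize 69.06x1 + 56.1x2 + 96.29x3 + 140.27x4 + 102.95x5 subject to:
  60.2x1 + 70.8x2 + 116.8x3 + 115.3x4 + 100x5 ≥ 256.8   (octane-barrels)
  5.08x1 + 5.24x2 + 3.52x3 + 5.8x4 + 5.7x5 ≥ 13.12   (energy)
  127.2x3 ≥ 129.5   (oxygenate mass)
  x1, x2, x3, x4, x5 ≥ 0.
The cheapest feasible vertex uses only straight-run naphtha, ethanol; heavy naphtha, toluene, reformate are not used. There the octane-barrels and oxygenate mass constraints are tight.
Solving gives x2 = 1.9476, x3 = 1.0181.
Cost = 56.1·1.9476 + 96.29·1.0181 = 207.2932.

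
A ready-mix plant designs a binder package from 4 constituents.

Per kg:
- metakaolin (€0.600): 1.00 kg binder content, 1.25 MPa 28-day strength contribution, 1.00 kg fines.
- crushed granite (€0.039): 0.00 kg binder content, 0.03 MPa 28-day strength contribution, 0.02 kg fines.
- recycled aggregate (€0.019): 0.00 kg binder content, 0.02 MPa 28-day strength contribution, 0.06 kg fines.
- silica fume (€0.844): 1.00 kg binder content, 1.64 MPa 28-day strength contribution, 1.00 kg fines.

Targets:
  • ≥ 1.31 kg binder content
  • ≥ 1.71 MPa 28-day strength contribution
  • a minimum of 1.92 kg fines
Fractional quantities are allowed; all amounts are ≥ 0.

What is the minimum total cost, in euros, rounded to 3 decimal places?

€0.979

Set it up as a linear program. Let x1 = kg of metakaolin, x2 = kg of crushed granite, x3 = kg of recycled aggregate, x4 = kg of silica fume.
Minimize 0.6x1 + 0.039x2 + 0.019x3 + 0.844x4 with:
  1x1 + 1x4 ≥ 1.31   (binder content)
  1.25x1 + 0.03x2 + 0.02x3 + 1.64x4 ≥ 1.71   (28-day strength contribution)
  1x1 + 0.02x2 + 0.06x3 + 1x4 ≥ 1.92   (fines)
  x1, x2, x3, x4 ≥ 0.
The minimum-cost mix takes nothing from crushed granite, silica fume — only metakaolin, recycled aggregate. There the binder content and fines constraints are tight.
Solving gives x1 = 1.31, x3 = 10.17.
Hence cost = 0.6·1.31 + 0.019·10.17 = €0.97923.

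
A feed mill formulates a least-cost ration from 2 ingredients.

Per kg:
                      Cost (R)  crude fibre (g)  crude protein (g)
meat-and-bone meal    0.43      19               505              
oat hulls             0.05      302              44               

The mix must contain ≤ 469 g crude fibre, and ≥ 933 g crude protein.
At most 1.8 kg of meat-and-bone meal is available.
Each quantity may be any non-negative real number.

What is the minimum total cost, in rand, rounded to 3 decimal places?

Let x1 = kg of meat-and-bone meal, x2 = kg of oat hulls.
Minimise 0.43x1 + 0.05x2 with:
  19x1 + 302x2 ≤ 469   (crude fibre)
  505x1 + 44x2 ≥ 933   (crude protein)
  x1 ≤ 1.8
  x1, x2 ≥ 0.
Both inputs are positive at the optimum. The crude protein and the meat-and-bone meal cap requirements are met with equality.
Optimal quantities: meat-and-bone meal = 1.8 kg, oat hulls = 0.5455 kg.
Objective = 0.43·1.8 + 0.05·0.5455 = 0.80128.

R0.801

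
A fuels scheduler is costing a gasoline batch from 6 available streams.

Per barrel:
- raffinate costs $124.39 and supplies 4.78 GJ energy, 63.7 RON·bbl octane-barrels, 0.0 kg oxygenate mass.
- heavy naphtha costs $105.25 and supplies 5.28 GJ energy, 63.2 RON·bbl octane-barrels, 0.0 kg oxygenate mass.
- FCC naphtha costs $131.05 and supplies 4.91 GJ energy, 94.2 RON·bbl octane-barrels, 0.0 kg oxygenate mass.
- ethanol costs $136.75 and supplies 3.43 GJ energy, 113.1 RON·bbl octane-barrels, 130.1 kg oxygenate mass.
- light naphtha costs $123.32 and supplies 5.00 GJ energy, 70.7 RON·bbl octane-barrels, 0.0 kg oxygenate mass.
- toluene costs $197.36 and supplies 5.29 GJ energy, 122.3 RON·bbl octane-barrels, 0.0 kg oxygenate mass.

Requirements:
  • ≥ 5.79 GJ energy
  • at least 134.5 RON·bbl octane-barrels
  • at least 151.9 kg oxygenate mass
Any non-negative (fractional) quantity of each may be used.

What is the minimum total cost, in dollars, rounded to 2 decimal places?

$195.25

Let x1 = barrels of raffinate, x2 = barrels of heavy naphtha, x3 = barrels of FCC naphtha, x4 = barrels of ethanol, x5 = barrels of light naphtha, x6 = barrels of toluene.
Minimise 124.39x1 + 105.25x2 + 131.05x3 + 136.75x4 + 123.32x5 + 197.36x6 with:
  4.78x1 + 5.28x2 + 4.91x3 + 3.43x4 + 5x5 + 5.29x6 ≥ 5.79   (energy)
  63.7x1 + 63.2x2 + 94.2x3 + 113.1x4 + 70.7x5 + 122.3x6 ≥ 134.5   (octane-barrels)
  130.1x4 ≥ 151.9   (oxygenate mass)
  x1, x2, x3, x4, x5, x6 ≥ 0.
The minimum-cost mix takes nothing from raffinate, FCC naphtha, light naphtha, toluene — only heavy naphtha, ethanol. Binding constraints: energy and oxygenate mass.
Optimal quantities: heavy naphtha = 0.338117 barrels, ethanol = 1.16756 barrels.
Total cost: 105.25·0.338117 + 136.75·1.16756 = 195.2506.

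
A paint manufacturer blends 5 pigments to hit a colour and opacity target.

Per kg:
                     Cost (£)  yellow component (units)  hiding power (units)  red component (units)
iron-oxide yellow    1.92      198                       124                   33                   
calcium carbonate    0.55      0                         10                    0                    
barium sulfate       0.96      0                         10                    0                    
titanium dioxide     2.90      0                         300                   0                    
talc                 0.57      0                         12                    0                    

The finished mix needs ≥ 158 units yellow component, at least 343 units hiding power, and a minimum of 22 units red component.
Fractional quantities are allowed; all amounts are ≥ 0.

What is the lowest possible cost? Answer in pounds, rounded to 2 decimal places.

£3.89

Let x1 = kg of iron-oxide yellow, x2 = kg of calcium carbonate, x3 = kg of barium sulfate, x4 = kg of titanium dioxide, x5 = kg of talc.
Minimize 1.92x1 + 0.55x2 + 0.96x3 + 2.9x4 + 0.57x5 s.t.:
  198x1 ≥ 158   (yellow component)
  124x1 + 10x2 + 10x3 + 300x4 + 12x5 ≥ 343   (hiding power)
  33x1 ≥ 22   (red component)
  x1, x2, x3, x4, x5 ≥ 0.
At the optimum only iron-oxide yellow, titanium dioxide are positive (calcium carbonate, barium sulfate, talc = 0). Binding constraints: yellow component and hiding power.
That vertex is x1 = 0.798, x4 = 0.8135.
Objective = 1.92·0.798 + 2.9·0.8135 = 3.8913.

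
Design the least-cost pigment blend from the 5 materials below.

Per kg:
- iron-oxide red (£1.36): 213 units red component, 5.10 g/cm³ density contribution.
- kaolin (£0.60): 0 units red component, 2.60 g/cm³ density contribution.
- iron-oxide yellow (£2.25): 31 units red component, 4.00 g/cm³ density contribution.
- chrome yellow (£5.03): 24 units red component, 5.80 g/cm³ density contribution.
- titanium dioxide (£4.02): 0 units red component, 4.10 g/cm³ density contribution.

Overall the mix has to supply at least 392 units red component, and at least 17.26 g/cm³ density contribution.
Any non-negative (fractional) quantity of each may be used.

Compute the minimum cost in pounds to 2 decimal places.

Set it up as a linear program. Let x1 = kg of iron-oxide red, x2 = kg of kaolin, x3 = kg of iron-oxide yellow, x4 = kg of chrome yellow, x5 = kg of titanium dioxide.
Minimize 1.36x1 + 0.6x2 + 2.25x3 + 5.03x4 + 4.02x5 s.t.:
  213x1 + 31x3 + 24x4 ≥ 392   (red component)
  5.1x1 + 2.6x2 + 4x3 + 5.8x4 + 4.1x5 ≥ 17.26   (density contribution)
  x1, x2, x3, x4, x5 ≥ 0.
The cheapest feasible vertex uses only iron-oxide red, kaolin; iron-oxide yellow, chrome yellow, titanium dioxide are not used. The red component and density contribution requirements are met with equality.
Optimal quantities: iron-oxide red = 1.84 kg, kaolin = 3.028 kg.
Hence cost = 1.36·1.84 + 0.6·3.028 = £4.3192.

£4.32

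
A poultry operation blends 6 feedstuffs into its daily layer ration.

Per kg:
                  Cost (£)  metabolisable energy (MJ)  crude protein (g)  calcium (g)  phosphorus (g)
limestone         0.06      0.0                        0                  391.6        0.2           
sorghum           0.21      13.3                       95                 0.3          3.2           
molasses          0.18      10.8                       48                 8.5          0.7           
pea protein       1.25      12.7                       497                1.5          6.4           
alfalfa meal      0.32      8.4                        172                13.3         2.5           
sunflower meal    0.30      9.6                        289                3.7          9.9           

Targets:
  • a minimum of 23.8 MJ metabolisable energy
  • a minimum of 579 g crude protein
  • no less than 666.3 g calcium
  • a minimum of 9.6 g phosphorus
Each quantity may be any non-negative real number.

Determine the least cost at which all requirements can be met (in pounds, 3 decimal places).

£0.752

Let x1 = kg of limestone, x2 = kg of sorghum, x3 = kg of molasses, x4 = kg of pea protein, x5 = kg of alfalfa meal, x6 = kg of sunflower meal.
Minimize 0.06x1 + 0.21x2 + 0.18x3 + 1.25x4 + 0.32x5 + 0.3x6 subject to:
  13.3x2 + 10.8x3 + 12.7x4 + 8.4x5 + 9.6x6 ≥ 23.8   (metabolisable energy)
  95x2 + 48x3 + 497x4 + 172x5 + 289x6 ≥ 579   (crude protein)
  391.6x1 + 0.3x2 + 8.5x3 + 1.5x4 + 13.3x5 + 3.7x6 ≥ 666.3   (calcium)
  0.2x1 + 3.2x2 + 0.7x3 + 6.4x4 + 2.5x5 + 9.9x6 ≥ 9.6   (phosphorus)
  x1, x2, x3, x4, x5, x6 ≥ 0.
The optimal basis is {limestone, sorghum, sunflower meal}; molasses, pea protein, alfalfa meal drop out. The metabolisable energy, crude protein, calcium requirements are met with equality.
Solving gives x1 = 1.684, x2 = 0.4502, x6 = 1.855.
Cost = 0.06·1.684 + 0.21·0.4502 + 0.3·1.855 = 0.75208.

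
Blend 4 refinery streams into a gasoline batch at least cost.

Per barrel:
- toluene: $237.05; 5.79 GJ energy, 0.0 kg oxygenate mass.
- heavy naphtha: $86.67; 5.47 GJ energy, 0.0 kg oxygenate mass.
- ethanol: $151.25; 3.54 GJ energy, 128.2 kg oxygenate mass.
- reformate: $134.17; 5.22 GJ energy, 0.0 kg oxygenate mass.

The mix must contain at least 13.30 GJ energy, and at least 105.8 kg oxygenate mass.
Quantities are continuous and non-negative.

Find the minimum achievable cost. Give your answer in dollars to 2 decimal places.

Treat it as an LP. Let x1 = barrels of toluene, x2 = barrels of heavy naphtha, x3 = barrels of ethanol, x4 = barrels of reformate.
min 237.05x1 + 86.67x2 + 151.25x3 + 134.17x4 with:
  5.79x1 + 5.47x2 + 3.54x3 + 5.22x4 ≥ 13.3   (energy)
  128.2x3 ≥ 105.8   (oxygenate mass)
  x1, x2, x3, x4 ≥ 0.
The minimum-cost mix takes nothing from toluene, reformate — only heavy naphtha, ethanol. There the energy and oxygenate mass constraints are tight.
That vertex is x2 = 1.8974, x3 = 0.82527.
Hence cost = 86.67·1.8974 + 151.25·0.82527 = $289.2697.

$289.27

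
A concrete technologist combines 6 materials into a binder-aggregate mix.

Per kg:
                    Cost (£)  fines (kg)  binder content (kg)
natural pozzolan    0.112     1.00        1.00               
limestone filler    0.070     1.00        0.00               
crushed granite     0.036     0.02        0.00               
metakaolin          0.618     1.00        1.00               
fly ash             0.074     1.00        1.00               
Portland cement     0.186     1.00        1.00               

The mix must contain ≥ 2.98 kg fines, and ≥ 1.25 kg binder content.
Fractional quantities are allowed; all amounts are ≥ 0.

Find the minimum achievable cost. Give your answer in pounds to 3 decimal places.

£0.214

Treat it as an LP. Let x1 = kg of natural pozzolan, x2 = kg of limestone filler, x3 = kg of crushed granite, x4 = kg of metakaolin, x5 = kg of fly ash, x6 = kg of Portland cement.
min 0.112x1 + 0.07x2 + 0.036x3 + 0.618x4 + 0.074x5 + 0.186x6 subject to:
  1x1 + 1x2 + 0.02x3 + 1x4 + 1x5 + 1x6 ≥ 2.98   (fines)
  1x1 + 1x4 + 1x5 + 1x6 ≥ 1.25   (binder content)
  x1, x2, x3, x4, x5, x6 ≥ 0.
At the optimum only limestone filler, fly ash are positive (natural pozzolan, crushed granite, metakaolin, Portland cement = 0). There the fines and binder content constraints are tight.
Optimal quantities: limestone filler = 1.73 kg, fly ash = 1.25 kg.
Hence cost = 0.07·1.73 + 0.074·1.25 = £0.21360.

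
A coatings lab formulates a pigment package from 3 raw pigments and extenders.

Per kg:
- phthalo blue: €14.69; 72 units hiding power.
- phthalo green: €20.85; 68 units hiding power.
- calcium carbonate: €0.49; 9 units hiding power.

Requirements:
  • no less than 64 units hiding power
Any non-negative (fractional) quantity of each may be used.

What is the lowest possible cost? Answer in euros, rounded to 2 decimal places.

€3.48

Let x1 = kg of phthalo blue, x2 = kg of phthalo green, x3 = kg of calcium carbonate.
Minimize 14.69x1 + 20.85x2 + 0.49x3 s.t.:
  72x1 + 68x2 + 9x3 ≥ 64   (hiding power)
  x1, x2, x3 ≥ 0.
The cheapest feasible vertex uses only calcium carbonate; phthalo blue, phthalo green are not used. There the hiding power constraint is tight.
So calcium carbonate = 7.111 kg.
Hence cost = 0.49·7.111 = €3.4844.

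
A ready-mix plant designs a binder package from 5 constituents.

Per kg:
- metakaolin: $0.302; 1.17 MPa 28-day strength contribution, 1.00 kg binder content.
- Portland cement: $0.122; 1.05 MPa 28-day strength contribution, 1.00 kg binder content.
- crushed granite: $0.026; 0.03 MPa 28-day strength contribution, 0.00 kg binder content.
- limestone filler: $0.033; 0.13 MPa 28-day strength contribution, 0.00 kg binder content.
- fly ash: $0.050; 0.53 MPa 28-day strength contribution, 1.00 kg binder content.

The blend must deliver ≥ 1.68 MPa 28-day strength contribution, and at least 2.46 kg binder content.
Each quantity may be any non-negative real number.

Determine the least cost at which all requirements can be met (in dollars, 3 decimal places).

$0.158

Let x1 = kg of metakaolin, x2 = kg of Portland cement, x3 = kg of crushed granite, x4 = kg of limestone filler, x5 = kg of fly ash.
min 0.302x1 + 0.122x2 + 0.026x3 + 0.033x4 + 0.05x5 subject to:
  1.17x1 + 1.05x2 + 0.03x3 + 0.13x4 + 0.53x5 ≥ 1.68   (28-day strength contribution)
  1x1 + 1x2 + 1x5 ≥ 2.46   (binder content)
  x1, x2, x3, x4, x5 ≥ 0.
The cheapest feasible vertex uses only fly ash; metakaolin, Portland cement, crushed granite, limestone filler are not used. The 28-day strength contribution requirement is met with equality.
That vertex is x5 = 3.1698.
Cost = 0.05·3.1698 = 0.15849.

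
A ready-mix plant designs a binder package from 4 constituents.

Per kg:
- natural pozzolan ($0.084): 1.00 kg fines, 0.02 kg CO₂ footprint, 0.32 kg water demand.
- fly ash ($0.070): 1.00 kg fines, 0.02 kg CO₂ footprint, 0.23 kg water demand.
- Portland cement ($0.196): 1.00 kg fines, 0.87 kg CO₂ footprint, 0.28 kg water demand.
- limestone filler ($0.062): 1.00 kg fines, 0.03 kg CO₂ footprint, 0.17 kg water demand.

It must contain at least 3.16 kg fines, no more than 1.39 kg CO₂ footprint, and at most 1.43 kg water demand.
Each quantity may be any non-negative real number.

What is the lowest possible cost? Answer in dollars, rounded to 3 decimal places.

$0.196

Let x1 = kg of natural pozzolan, x2 = kg of fly ash, x3 = kg of Portland cement, x4 = kg of limestone filler.
min 0.084x1 + 0.07x2 + 0.196x3 + 0.062x4 s.t.:
  1x1 + 1x2 + 1x3 + 1x4 ≥ 3.16   (fines)
  0.02x1 + 0.02x2 + 0.87x3 + 0.03x4 ≤ 1.39   (CO₂ footprint)
  0.32x1 + 0.23x2 + 0.28x3 + 0.17x4 ≤ 1.43   (water demand)
  x1, x2, x3, x4 ≥ 0.
The minimum-cost mix takes nothing from natural pozzolan, fly ash, Portland cement — only limestone filler. The fines requirement is met with equality.
So limestone filler = 3.16 kg.
Hence cost = 0.062·3.16 = $0.19592.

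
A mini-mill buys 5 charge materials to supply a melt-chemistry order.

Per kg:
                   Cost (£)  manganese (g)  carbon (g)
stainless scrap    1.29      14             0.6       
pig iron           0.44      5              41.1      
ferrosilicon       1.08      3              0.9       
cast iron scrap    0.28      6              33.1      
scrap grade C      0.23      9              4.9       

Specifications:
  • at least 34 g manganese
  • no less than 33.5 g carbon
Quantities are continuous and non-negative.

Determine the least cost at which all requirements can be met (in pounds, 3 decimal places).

Treat it as an LP. Let x1 = kg of stainless scrap, x2 = kg of pig iron, x3 = kg of ferrosilicon, x4 = kg of cast iron scrap, x5 = kg of scrap grade C.
min 1.29x1 + 0.44x2 + 1.08x3 + 0.28x4 + 0.23x5 s.t.:
  14x1 + 5x2 + 3x3 + 6x4 + 9x5 ≥ 34   (manganese)
  0.6x1 + 41.1x2 + 0.9x3 + 33.1x4 + 4.9x5 ≥ 33.5   (carbon)
  x1, x2, x3, x4, x5 ≥ 0.
The optimal basis is {cast iron scrap, scrap grade C}; stainless scrap, pig iron, ferrosilicon drop out. The manganese and carbon requirements are met with equality.
So cast iron scrap = 0.5024 kg, scrap grade C = 3.443 kg.
Hence cost = 0.28·0.5024 + 0.23·3.443 = £0.93256.

£0.933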